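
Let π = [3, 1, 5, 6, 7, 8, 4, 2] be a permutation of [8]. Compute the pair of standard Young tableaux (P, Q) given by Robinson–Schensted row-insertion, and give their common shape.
P = [1, 2, 6, 7, 8] / [3, 4] / [5];  Q = [1, 3, 4, 5, 6] / [2, 7] / [8];  common shape = (5, 2, 1)

Row-insert the values π_1, π_2, … into P one at a time, bumping the leftmost entry strictly greater than the inserted value down to the next row. The recording tableau Q records, in position (i, j), the step at which that cell was added to P.
  Insert 3 (step 1): P = [3];  Q = [1]
  Insert 1 (step 2): P = [1] / [3];  Q = [1] / [2]
  Insert 5 (step 3): P = [1, 5] / [3];  Q = [1, 3] / [2]
  Insert 6 (step 4): P = [1, 5, 6] / [3];  Q = [1, 3, 4] / [2]
  Insert 7 (step 5): P = [1, 5, 6, 7] / [3];  Q = [1, 3, 4, 5] / [2]
  Insert 8 (step 6): P = [1, 5, 6, 7, 8] / [3];  Q = [1, 3, 4, 5, 6] / [2]
  Insert 4 (step 7): P = [1, 4, 6, 7, 8] / [3, 5];  Q = [1, 3, 4, 5, 6] / [2, 7]
  Insert 2 (step 8): P = [1, 2, 6, 7, 8] / [3, 4] / [5];  Q = [1, 3, 4, 5, 6] / [2, 7] / [8]
Final shape: (5, 2, 1).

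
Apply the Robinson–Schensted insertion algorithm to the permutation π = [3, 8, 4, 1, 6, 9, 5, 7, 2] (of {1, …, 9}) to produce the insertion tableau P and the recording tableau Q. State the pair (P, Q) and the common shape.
P = [1, 2, 5, 7] / [3, 4, 9] / [6] / [8];  Q = [1, 2, 5, 6] / [3, 7, 8] / [4] / [9];  common shape = (4, 3, 1, 1)

Row-insert the values π_1, π_2, … into P one at a time, bumping the leftmost entry strictly greater than the inserted value down to the next row. The recording tableau Q records, in position (i, j), the step at which that cell was added to P.
  Insert 3 (step 1): P = [3];  Q = [1]
  Insert 8 (step 2): P = [3, 8];  Q = [1, 2]
  Insert 4 (step 3): P = [3, 4] / [8];  Q = [1, 2] / [3]
  Insert 1 (step 4): P = [1, 4] / [3] / [8];  Q = [1, 2] / [3] / [4]
  Insert 6 (step 5): P = [1, 4, 6] / [3] / [8];  Q = [1, 2, 5] / [3] / [4]
  Insert 9 (step 6): P = [1, 4, 6, 9] / [3] / [8];  Q = [1, 2, 5, 6] / [3] / [4]
  Insert 5 (step 7): P = [1, 4, 5, 9] / [3, 6] / [8];  Q = [1, 2, 5, 6] / [3, 7] / [4]
  Insert 7 (step 8): P = [1, 4, 5, 7] / [3, 6, 9] / [8];  Q = [1, 2, 5, 6] / [3, 7, 8] / [4]
  Insert 2 (step 9): P = [1, 2, 5, 7] / [3, 4, 9] / [6] / [8];  Q = [1, 2, 5, 6] / [3, 7, 8] / [4] / [9]
Final shape: (4, 3, 1, 1).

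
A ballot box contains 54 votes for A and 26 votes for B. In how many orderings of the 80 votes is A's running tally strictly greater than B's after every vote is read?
Strict-lead orderings = 269065935541882616984

Total orderings of the 80 votes with 54 for A: C(80, 54) = 768759815833950334240. By the Bertrand ballot formula (Cycle Lemma / reflection principle), the number of orderings in which A is strictly ahead of B throughout is (p − q)/(p + q) · C(p + q, p) = (54 − 26)/(54 + 26) · 768759815833950334240 = 269065935541882616984.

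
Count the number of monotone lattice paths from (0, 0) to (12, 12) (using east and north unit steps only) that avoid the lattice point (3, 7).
Number of paths = 2463916

Total paths from (0, 0) to (12, 12): C(24, 12) = 2704156. Paths through (3, 7): (paths (0, 0) → (3, 7)) × (paths (3, 7) → (12, 12)) = C(10, 3) · C(14, 9) = 120 · 2002 = 240240. Avoidance count = 2704156 − 240240 = 2463916.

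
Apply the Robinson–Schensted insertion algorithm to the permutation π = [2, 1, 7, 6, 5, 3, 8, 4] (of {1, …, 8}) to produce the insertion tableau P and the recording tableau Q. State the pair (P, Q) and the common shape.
P = [1, 3, 4] / [2, 5, 8] / [6] / [7];  Q = [1, 3, 7] / [2, 4, 8] / [5] / [6];  common shape = (3, 3, 1, 1)

Row-insert the values π_1, π_2, … into P one at a time, bumping the leftmost entry strictly greater than the inserted value down to the next row. The recording tableau Q records, in position (i, j), the step at which that cell was added to P.
  Insert 2 (step 1): P = [2];  Q = [1]
  Insert 1 (step 2): P = [1] / [2];  Q = [1] / [2]
  Insert 7 (step 3): P = [1, 7] / [2];  Q = [1, 3] / [2]
  Insert 6 (step 4): P = [1, 6] / [2, 7];  Q = [1, 3] / [2, 4]
  Insert 5 (step 5): P = [1, 5] / [2, 6] / [7];  Q = [1, 3] / [2, 4] / [5]
  Insert 3 (step 6): P = [1, 3] / [2, 5] / [6] / [7];  Q = [1, 3] / [2, 4] / [5] / [6]
  Insert 8 (step 7): P = [1, 3, 8] / [2, 5] / [6] / [7];  Q = [1, 3, 7] / [2, 4] / [5] / [6]
  Insert 4 (step 8): P = [1, 3, 4] / [2, 5, 8] / [6] / [7];  Q = [1, 3, 7] / [2, 4, 8] / [5] / [6]
Final shape: (3, 3, 1, 1).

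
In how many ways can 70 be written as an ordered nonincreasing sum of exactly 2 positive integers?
p(70, 2 parts) = 35

Partitions of n into exactly k parts are in bijection with partitions of n − k into at most k parts (subtract 1 from each part). So p(70, exactly 2) = p(68, parts ≤ 2). Computing via the recurrence p(m, j) = p(m, j−1) + p(m−j, j) gives 35.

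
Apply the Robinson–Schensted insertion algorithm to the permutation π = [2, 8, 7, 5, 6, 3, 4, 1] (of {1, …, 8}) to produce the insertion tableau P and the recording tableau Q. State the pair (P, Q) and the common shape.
P = [1, 3, 4] / [2, 6] / [5] / [7] / [8];  Q = [1, 2, 5] / [3, 7] / [4] / [6] / [8];  common shape = (3, 2, 1, 1, 1)

Row-insert the values π_1, π_2, … into P one at a time, bumping the leftmost entry strictly greater than the inserted value down to the next row. The recording tableau Q records, in position (i, j), the step at which that cell was added to P.
  Insert 2 (step 1): P = [2];  Q = [1]
  Insert 8 (step 2): P = [2, 8];  Q = [1, 2]
  Insert 7 (step 3): P = [2, 7] / [8];  Q = [1, 2] / [3]
  Insert 5 (step 4): P = [2, 5] / [7] / [8];  Q = [1, 2] / [3] / [4]
  Insert 6 (step 5): P = [2, 5, 6] / [7] / [8];  Q = [1, 2, 5] / [3] / [4]
  Insert 3 (step 6): P = [2, 3, 6] / [5] / [7] / [8];  Q = [1, 2, 5] / [3] / [4] / [6]
  Insert 4 (step 7): P = [2, 3, 4] / [5, 6] / [7] / [8];  Q = [1, 2, 5] / [3, 7] / [4] / [6]
  Insert 1 (step 8): P = [1, 3, 4] / [2, 6] / [5] / [7] / [8];  Q = [1, 2, 5] / [3, 7] / [4] / [6] / [8]
Final shape: (3, 2, 1, 1, 1).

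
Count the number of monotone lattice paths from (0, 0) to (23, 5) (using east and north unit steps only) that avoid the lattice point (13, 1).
Number of paths = 84266

Total paths from (0, 0) to (23, 5): C(28, 23) = 98280. Paths through (13, 1): (paths (0, 0) → (13, 1)) × (paths (13, 1) → (23, 5)) = C(14, 13) · C(14, 10) = 14 · 1001 = 14014. Avoidance count = 98280 − 14014 = 84266.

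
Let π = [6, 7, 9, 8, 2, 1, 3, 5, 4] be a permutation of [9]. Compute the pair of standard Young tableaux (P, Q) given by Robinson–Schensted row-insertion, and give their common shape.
P = [1, 3, 4] / [2, 5, 8] / [6, 7] / [9];  Q = [1, 2, 3] / [4, 7, 8] / [5, 9] / [6];  common shape = (3, 3, 2, 1)

Row-insert the values π_1, π_2, … into P one at a time, bumping the leftmost entry strictly greater than the inserted value down to the next row. The recording tableau Q records, in position (i, j), the step at which that cell was added to P.
  Insert 6 (step 1): P = [6];  Q = [1]
  Insert 7 (step 2): P = [6, 7];  Q = [1, 2]
  Insert 9 (step 3): P = [6, 7, 9];  Q = [1, 2, 3]
  Insert 8 (step 4): P = [6, 7, 8] / [9];  Q = [1, 2, 3] / [4]
  Insert 2 (step 5): P = [2, 7, 8] / [6] / [9];  Q = [1, 2, 3] / [4] / [5]
  Insert 1 (step 6): P = [1, 7, 8] / [2] / [6] / [9];  Q = [1, 2, 3] / [4] / [5] / [6]
  Insert 3 (step 7): P = [1, 3, 8] / [2, 7] / [6] / [9];  Q = [1, 2, 3] / [4, 7] / [5] / [6]
  Insert 5 (step 8): P = [1, 3, 5] / [2, 7, 8] / [6] / [9];  Q = [1, 2, 3] / [4, 7, 8] / [5] / [6]
  Insert 4 (step 9): P = [1, 3, 4] / [2, 5, 8] / [6, 7] / [9];  Q = [1, 2, 3] / [4, 7, 8] / [5, 9] / [6]
Final shape: (3, 3, 2, 1).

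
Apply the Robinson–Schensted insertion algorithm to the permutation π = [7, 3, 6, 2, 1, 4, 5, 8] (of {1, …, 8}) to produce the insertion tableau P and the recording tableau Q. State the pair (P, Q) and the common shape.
P = [1, 4, 5, 8] / [2, 6] / [3] / [7];  Q = [1, 3, 7, 8] / [2, 6] / [4] / [5];  common shape = (4, 2, 1, 1)

Row-insert the values π_1, π_2, … into P one at a time, bumping the leftmost entry strictly greater than the inserted value down to the next row. The recording tableau Q records, in position (i, j), the step at which that cell was added to P.
  Insert 7 (step 1): P = [7];  Q = [1]
  Insert 3 (step 2): P = [3] / [7];  Q = [1] / [2]
  Insert 6 (step 3): P = [3, 6] / [7];  Q = [1, 3] / [2]
  Insert 2 (step 4): P = [2, 6] / [3] / [7];  Q = [1, 3] / [2] / [4]
  Insert 1 (step 5): P = [1, 6] / [2] / [3] / [7];  Q = [1, 3] / [2] / [4] / [5]
  Insert 4 (step 6): P = [1, 4] / [2, 6] / [3] / [7];  Q = [1, 3] / [2, 6] / [4] / [5]
  Insert 5 (step 7): P = [1, 4, 5] / [2, 6] / [3] / [7];  Q = [1, 3, 7] / [2, 6] / [4] / [5]
  Insert 8 (step 8): P = [1, 4, 5, 8] / [2, 6] / [3] / [7];  Q = [1, 3, 7, 8] / [2, 6] / [4] / [5]
Final shape: (4, 2, 1, 1).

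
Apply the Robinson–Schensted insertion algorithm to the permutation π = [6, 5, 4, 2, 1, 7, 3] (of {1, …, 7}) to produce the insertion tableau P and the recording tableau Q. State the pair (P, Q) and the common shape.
P = [1, 3] / [2, 7] / [4] / [5] / [6];  Q = [1, 6] / [2, 7] / [3] / [4] / [5];  common shape = (2, 2, 1, 1, 1)

Row-insert the values π_1, π_2, … into P one at a time, bumping the leftmost entry strictly greater than the inserted value down to the next row. The recording tableau Q records, in position (i, j), the step at which that cell was added to P.
  Insert 6 (step 1): P = [6];  Q = [1]
  Insert 5 (step 2): P = [5] / [6];  Q = [1] / [2]
  Insert 4 (step 3): P = [4] / [5] / [6];  Q = [1] / [2] / [3]
  Insert 2 (step 4): P = [2] / [4] / [5] / [6];  Q = [1] / [2] / [3] / [4]
  Insert 1 (step 5): P = [1] / [2] / [4] / [5] / [6];  Q = [1] / [2] / [3] / [4] / [5]
  Insert 7 (step 6): P = [1, 7] / [2] / [4] / [5] / [6];  Q = [1, 6] / [2] / [3] / [4] / [5]
  Insert 3 (step 7): P = [1, 3] / [2, 7] / [4] / [5] / [6];  Q = [1, 6] / [2, 7] / [3] / [4] / [5]
Final shape: (2, 2, 1, 1, 1).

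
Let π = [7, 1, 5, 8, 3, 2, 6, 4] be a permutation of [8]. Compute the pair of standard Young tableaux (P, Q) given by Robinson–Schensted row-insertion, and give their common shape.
P = [1, 2, 4] / [3, 6] / [5, 8] / [7];  Q = [1, 3, 4] / [2, 7] / [5, 8] / [6];  common shape = (3, 2, 2, 1)

Row-insert the values π_1, π_2, … into P one at a time, bumping the leftmost entry strictly greater than the inserted value down to the next row. The recording tableau Q records, in position (i, j), the step at which that cell was added to P.
  Insert 7 (step 1): P = [7];  Q = [1]
  Insert 1 (step 2): P = [1] / [7];  Q = [1] / [2]
  Insert 5 (step 3): P = [1, 5] / [7];  Q = [1, 3] / [2]
  Insert 8 (step 4): P = [1, 5, 8] / [7];  Q = [1, 3, 4] / [2]
  Insert 3 (step 5): P = [1, 3, 8] / [5] / [7];  Q = [1, 3, 4] / [2] / [5]
  Insert 2 (step 6): P = [1, 2, 8] / [3] / [5] / [7];  Q = [1, 3, 4] / [2] / [5] / [6]
  Insert 6 (step 7): P = [1, 2, 6] / [3, 8] / [5] / [7];  Q = [1, 3, 4] / [2, 7] / [5] / [6]
  Insert 4 (step 8): P = [1, 2, 4] / [3, 6] / [5, 8] / [7];  Q = [1, 3, 4] / [2, 7] / [5, 8] / [6]
Final shape: (3, 2, 2, 1).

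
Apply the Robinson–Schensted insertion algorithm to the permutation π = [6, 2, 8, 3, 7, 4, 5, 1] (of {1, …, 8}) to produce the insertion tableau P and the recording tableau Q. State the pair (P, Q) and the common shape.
P = [1, 3, 4, 5] / [2, 7] / [6] / [8];  Q = [1, 3, 5, 7] / [2, 4] / [6] / [8];  common shape = (4, 2, 1, 1)

Row-insert the values π_1, π_2, … into P one at a time, bumping the leftmost entry strictly greater than the inserted value down to the next row. The recording tableau Q records, in position (i, j), the step at which that cell was added to P.
  Insert 6 (step 1): P = [6];  Q = [1]
  Insert 2 (step 2): P = [2] / [6];  Q = [1] / [2]
  Insert 8 (step 3): P = [2, 8] / [6];  Q = [1, 3] / [2]
  Insert 3 (step 4): P = [2, 3] / [6, 8];  Q = [1, 3] / [2, 4]
  Insert 7 (step 5): P = [2, 3, 7] / [6, 8];  Q = [1, 3, 5] / [2, 4]
  Insert 4 (step 6): P = [2, 3, 4] / [6, 7] / [8];  Q = [1, 3, 5] / [2, 4] / [6]
  Insert 5 (step 7): P = [2, 3, 4, 5] / [6, 7] / [8];  Q = [1, 3, 5, 7] / [2, 4] / [6]
  Insert 1 (step 8): P = [1, 3, 4, 5] / [2, 7] / [6] / [8];  Q = [1, 3, 5, 7] / [2, 4] / [6] / [8]
Final shape: (4, 2, 1, 1).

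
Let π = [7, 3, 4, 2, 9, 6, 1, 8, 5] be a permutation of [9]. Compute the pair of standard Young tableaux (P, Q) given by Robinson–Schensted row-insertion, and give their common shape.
P = [1, 4, 5, 8] / [2, 6] / [3, 9] / [7];  Q = [1, 3, 5, 8] / [2, 6] / [4, 9] / [7];  common shape = (4, 2, 2, 1)

Row-insert the values π_1, π_2, … into P one at a time, bumping the leftmost entry strictly greater than the inserted value down to the next row. The recording tableau Q records, in position (i, j), the step at which that cell was added to P.
  Insert 7 (step 1): P = [7];  Q = [1]
  Insert 3 (step 2): P = [3] / [7];  Q = [1] / [2]
  Insert 4 (step 3): P = [3, 4] / [7];  Q = [1, 3] / [2]
  Insert 2 (step 4): P = [2, 4] / [3] / [7];  Q = [1, 3] / [2] / [4]
  Insert 9 (step 5): P = [2, 4, 9] / [3] / [7];  Q = [1, 3, 5] / [2] / [4]
  Insert 6 (step 6): P = [2, 4, 6] / [3, 9] / [7];  Q = [1, 3, 5] / [2, 6] / [4]
  Insert 1 (step 7): P = [1, 4, 6] / [2, 9] / [3] / [7];  Q = [1, 3, 5] / [2, 6] / [4] / [7]
  Insert 8 (step 8): P = [1, 4, 6, 8] / [2, 9] / [3] / [7];  Q = [1, 3, 5, 8] / [2, 6] / [4] / [7]
  Insert 5 (step 9): P = [1, 4, 5, 8] / [2, 6] / [3, 9] / [7];  Q = [1, 3, 5, 8] / [2, 6] / [4, 9] / [7]
Final shape: (4, 2, 2, 1).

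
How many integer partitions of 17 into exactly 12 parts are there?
p(17, 12 parts) = 7

Partitions of n into exactly k parts are in bijection with partitions of n − k into at most k parts (subtract 1 from each part). So p(17, exactly 12) = p(5, parts ≤ 12). Computing via the recurrence p(m, j) = p(m, j−1) + p(m−j, j) gives 7.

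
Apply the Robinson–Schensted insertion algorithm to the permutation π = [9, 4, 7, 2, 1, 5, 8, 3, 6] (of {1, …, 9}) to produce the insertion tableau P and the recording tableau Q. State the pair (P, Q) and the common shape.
P = [1, 3, 6] / [2, 5, 8] / [4, 7] / [9];  Q = [1, 3, 7] / [2, 6, 9] / [4, 8] / [5];  common shape = (3, 3, 2, 1)

Row-insert the values π_1, π_2, … into P one at a time, bumping the leftmost entry strictly greater than the inserted value down to the next row. The recording tableau Q records, in position (i, j), the step at which that cell was added to P.
  Insert 9 (step 1): P = [9];  Q = [1]
  Insert 4 (step 2): P = [4] / [9];  Q = [1] / [2]
  Insert 7 (step 3): P = [4, 7] / [9];  Q = [1, 3] / [2]
  Insert 2 (step 4): P = [2, 7] / [4] / [9];  Q = [1, 3] / [2] / [4]
  Insert 1 (step 5): P = [1, 7] / [2] / [4] / [9];  Q = [1, 3] / [2] / [4] / [5]
  Insert 5 (step 6): P = [1, 5] / [2, 7] / [4] / [9];  Q = [1, 3] / [2, 6] / [4] / [5]
  Insert 8 (step 7): P = [1, 5, 8] / [2, 7] / [4] / [9];  Q = [1, 3, 7] / [2, 6] / [4] / [5]
  Insert 3 (step 8): P = [1, 3, 8] / [2, 5] / [4, 7] / [9];  Q = [1, 3, 7] / [2, 6] / [4, 8] / [5]
  Insert 6 (step 9): P = [1, 3, 6] / [2, 5, 8] / [4, 7] / [9];  Q = [1, 3, 7] / [2, 6, 9] / [4, 8] / [5]
Final shape: (3, 3, 2, 1).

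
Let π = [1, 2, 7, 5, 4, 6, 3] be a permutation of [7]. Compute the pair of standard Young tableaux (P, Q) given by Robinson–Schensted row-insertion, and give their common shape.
P = [1, 2, 3, 6] / [4] / [5] / [7];  Q = [1, 2, 3, 6] / [4] / [5] / [7];  common shape = (4, 1, 1, 1)

Row-insert the values π_1, π_2, … into P one at a time, bumping the leftmost entry strictly greater than the inserted value down to the next row. The recording tableau Q records, in position (i, j), the step at which that cell was added to P.
  Insert 1 (step 1): P = [1];  Q = [1]
  Insert 2 (step 2): P = [1, 2];  Q = [1, 2]
  Insert 7 (step 3): P = [1, 2, 7];  Q = [1, 2, 3]
  Insert 5 (step 4): P = [1, 2, 5] / [7];  Q = [1, 2, 3] / [4]
  Insert 4 (step 5): P = [1, 2, 4] / [5] / [7];  Q = [1, 2, 3] / [4] / [5]
  Insert 6 (step 6): P = [1, 2, 4, 6] / [5] / [7];  Q = [1, 2, 3, 6] / [4] / [5]
  Insert 3 (step 7): P = [1, 2, 3, 6] / [4] / [5] / [7];  Q = [1, 2, 3, 6] / [4] / [5] / [7]
Final shape: (4, 1, 1, 1).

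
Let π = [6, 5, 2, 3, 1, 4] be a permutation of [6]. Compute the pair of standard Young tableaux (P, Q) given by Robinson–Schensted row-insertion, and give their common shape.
P = [1, 3, 4] / [2] / [5] / [6];  Q = [1, 4, 6] / [2] / [3] / [5];  common shape = (3, 1, 1, 1)

Row-insert the values π_1, π_2, … into P one at a time, bumping the leftmost entry strictly greater than the inserted value down to the next row. The recording tableau Q records, in position (i, j), the step at which that cell was added to P.
  Insert 6 (step 1): P = [6];  Q = [1]
  Insert 5 (step 2): P = [5] / [6];  Q = [1] / [2]
  Insert 2 (step 3): P = [2] / [5] / [6];  Q = [1] / [2] / [3]
  Insert 3 (step 4): P = [2, 3] / [5] / [6];  Q = [1, 4] / [2] / [3]
  Insert 1 (step 5): P = [1, 3] / [2] / [5] / [6];  Q = [1, 4] / [2] / [3] / [5]
  Insert 4 (step 6): P = [1, 3, 4] / [2] / [5] / [6];  Q = [1, 4, 6] / [2] / [3] / [5]
Final shape: (3, 1, 1, 1).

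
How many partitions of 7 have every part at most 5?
p(7, parts ≤ 5) = 13

Partitions of 7 with all parts ≤ 5: 5+2, 5+1+1, 4+3, 4+2+1, 4+1+1+1, 3+3+1, 3+2+2, 3+2+1+1, 3+1+1+1+1, 2+2+2+1, 2+2+1+1+1, 2+1+1+1+1+1, 1+1+1+1+1+1+1. Count = 13.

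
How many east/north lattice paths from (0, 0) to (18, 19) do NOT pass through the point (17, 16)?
Number of paths = 13005419460

Total paths from (0, 0) to (18, 19): C(37, 18) = 17672631900. Paths through (17, 16): (paths (0, 0) → (17, 16)) × (paths (17, 16) → (18, 19)) = C(33, 17) · C(4, 1) = 1166803110 · 4 = 4667212440. Avoidance count = 17672631900 − 4667212440 = 13005419460.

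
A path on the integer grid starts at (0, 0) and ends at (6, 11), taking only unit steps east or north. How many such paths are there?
Number of paths = 12376

A monotone lattice path from (0, 0) to (6, 11) consists of 6 east steps and 11 north steps in some order, so it is determined by which 6 of the 17 steps are east. The count is C(17, 6) = 12376.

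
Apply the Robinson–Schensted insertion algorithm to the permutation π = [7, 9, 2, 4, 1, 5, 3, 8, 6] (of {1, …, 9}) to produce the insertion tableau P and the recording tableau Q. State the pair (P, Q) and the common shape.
P = [1, 3, 5, 6] / [2, 4, 8] / [7, 9];  Q = [1, 2, 6, 8] / [3, 4, 9] / [5, 7];  common shape = (4, 3, 2)

Row-insert the values π_1, π_2, … into P one at a time, bumping the leftmost entry strictly greater than the inserted value down to the next row. The recording tableau Q records, in position (i, j), the step at which that cell was added to P.
  Insert 7 (step 1): P = [7];  Q = [1]
  Insert 9 (step 2): P = [7, 9];  Q = [1, 2]
  Insert 2 (step 3): P = [2, 9] / [7];  Q = [1, 2] / [3]
  Insert 4 (step 4): P = [2, 4] / [7, 9];  Q = [1, 2] / [3, 4]
  Insert 1 (step 5): P = [1, 4] / [2, 9] / [7];  Q = [1, 2] / [3, 4] / [5]
  Insert 5 (step 6): P = [1, 4, 5] / [2, 9] / [7];  Q = [1, 2, 6] / [3, 4] / [5]
  Insert 3 (step 7): P = [1, 3, 5] / [2, 4] / [7, 9];  Q = [1, 2, 6] / [3, 4] / [5, 7]
  Insert 8 (step 8): P = [1, 3, 5, 8] / [2, 4] / [7, 9];  Q = [1, 2, 6, 8] / [3, 4] / [5, 7]
  Insert 6 (step 9): P = [1, 3, 5, 6] / [2, 4, 8] / [7, 9];  Q = [1, 2, 6, 8] / [3, 4, 9] / [5, 7]
Final shape: (4, 3, 2).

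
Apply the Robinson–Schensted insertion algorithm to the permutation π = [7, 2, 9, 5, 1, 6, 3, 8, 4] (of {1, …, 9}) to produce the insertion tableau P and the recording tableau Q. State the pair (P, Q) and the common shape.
P = [1, 3, 4, 8] / [2, 5, 6] / [7, 9];  Q = [1, 3, 6, 8] / [2, 4, 9] / [5, 7];  common shape = (4, 3, 2)

Row-insert the values π_1, π_2, … into P one at a time, bumping the leftmost entry strictly greater than the inserted value down to the next row. The recording tableau Q records, in position (i, j), the step at which that cell was added to P.
  Insert 7 (step 1): P = [7];  Q = [1]
  Insert 2 (step 2): P = [2] / [7];  Q = [1] / [2]
  Insert 9 (step 3): P = [2, 9] / [7];  Q = [1, 3] / [2]
  Insert 5 (step 4): P = [2, 5] / [7, 9];  Q = [1, 3] / [2, 4]
  Insert 1 (step 5): P = [1, 5] / [2, 9] / [7];  Q = [1, 3] / [2, 4] / [5]
  Insert 6 (step 6): P = [1, 5, 6] / [2, 9] / [7];  Q = [1, 3, 6] / [2, 4] / [5]
  Insert 3 (step 7): P = [1, 3, 6] / [2, 5] / [7, 9];  Q = [1, 3, 6] / [2, 4] / [5, 7]
  Insert 8 (step 8): P = [1, 3, 6, 8] / [2, 5] / [7, 9];  Q = [1, 3, 6, 8] / [2, 4] / [5, 7]
  Insert 4 (step 9): P = [1, 3, 4, 8] / [2, 5, 6] / [7, 9];  Q = [1, 3, 6, 8] / [2, 4, 9] / [5, 7]
Final shape: (4, 3, 2).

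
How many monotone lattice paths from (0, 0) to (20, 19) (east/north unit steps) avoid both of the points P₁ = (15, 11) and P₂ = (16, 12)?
Number of paths = 54039782940

Inclusion–exclusion. Total paths: C(39, 20) = 68923264410. Through P₁: C(26, 15)·C(13, 5) = 9943567920. Through P₂: C(28, 16)·C(11, 4) = 10039179150. Since P₁ is strictly southwest of P₂, a monotone path through both must visit P₁ then P₂; paths through both = C(26, 15)·C(2, 1)·C(11, 4) = 5099265600. Avoid both = 68923264410 − 9943567920 − 10039179150 + 5099265600 = 54039782940.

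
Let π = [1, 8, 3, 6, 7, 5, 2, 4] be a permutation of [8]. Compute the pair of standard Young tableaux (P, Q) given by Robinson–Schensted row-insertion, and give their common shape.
P = [1, 2, 4, 7] / [3, 5] / [6] / [8];  Q = [1, 2, 4, 5] / [3, 8] / [6] / [7];  common shape = (4, 2, 1, 1)

Row-insert the values π_1, π_2, … into P one at a time, bumping the leftmost entry strictly greater than the inserted value down to the next row. The recording tableau Q records, in position (i, j), the step at which that cell was added to P.
  Insert 1 (step 1): P = [1];  Q = [1]
  Insert 8 (step 2): P = [1, 8];  Q = [1, 2]
  Insert 3 (step 3): P = [1, 3] / [8];  Q = [1, 2] / [3]
  Insert 6 (step 4): P = [1, 3, 6] / [8];  Q = [1, 2, 4] / [3]
  Insert 7 (step 5): P = [1, 3, 6, 7] / [8];  Q = [1, 2, 4, 5] / [3]
  Insert 5 (step 6): P = [1, 3, 5, 7] / [6] / [8];  Q = [1, 2, 4, 5] / [3] / [6]
  Insert 2 (step 7): P = [1, 2, 5, 7] / [3] / [6] / [8];  Q = [1, 2, 4, 5] / [3] / [6] / [7]
  Insert 4 (step 8): P = [1, 2, 4, 7] / [3, 5] / [6] / [8];  Q = [1, 2, 4, 5] / [3, 8] / [6] / [7]
Final shape: (4, 2, 1, 1).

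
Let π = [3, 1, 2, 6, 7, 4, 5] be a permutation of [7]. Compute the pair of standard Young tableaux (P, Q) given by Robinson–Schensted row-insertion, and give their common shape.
P = [1, 2, 4, 5] / [3, 6, 7];  Q = [1, 3, 4, 5] / [2, 6, 7];  common shape = (4, 3)

Row-insert the values π_1, π_2, … into P one at a time, bumping the leftmost entry strictly greater than the inserted value down to the next row. The recording tableau Q records, in position (i, j), the step at which that cell was added to P.
  Insert 3 (step 1): P = [3];  Q = [1]
  Insert 1 (step 2): P = [1] / [3];  Q = [1] / [2]
  Insert 2 (step 3): P = [1, 2] / [3];  Q = [1, 3] / [2]
  Insert 6 (step 4): P = [1, 2, 6] / [3];  Q = [1, 3, 4] / [2]
  Insert 7 (step 5): P = [1, 2, 6, 7] / [3];  Q = [1, 3, 4, 5] / [2]
  Insert 4 (step 6): P = [1, 2, 4, 7] / [3, 6];  Q = [1, 3, 4, 5] / [2, 6]
  Insert 5 (step 7): P = [1, 2, 4, 5] / [3, 6, 7];  Q = [1, 3, 4, 5] / [2, 6, 7]
Final shape: (4, 3).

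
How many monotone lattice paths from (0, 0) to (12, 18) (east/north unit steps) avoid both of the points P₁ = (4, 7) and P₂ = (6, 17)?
Number of paths = 60996996

Inclusion–exclusion. Total paths: C(30, 12) = 86493225. Through P₁: C(11, 4)·C(19, 8) = 24942060. Through P₂: C(23, 6)·C(7, 6) = 706629. Since P₁ is strictly southwest of P₂, a monotone path through both must visit P₁ then P₂; paths through both = C(11, 4)·C(12, 2)·C(7, 6) = 152460. Avoid both = 86493225 − 24942060 − 706629 + 152460 = 60996996.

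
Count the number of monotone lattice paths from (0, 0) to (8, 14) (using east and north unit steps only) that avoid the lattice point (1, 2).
Number of paths = 168606

Total paths from (0, 0) to (8, 14): C(22, 8) = 319770. Paths through (1, 2): (paths (0, 0) → (1, 2)) × (paths (1, 2) → (8, 14)) = C(3, 1) · C(19, 7) = 3 · 50388 = 151164. Avoidance count = 319770 − 151164 = 168606.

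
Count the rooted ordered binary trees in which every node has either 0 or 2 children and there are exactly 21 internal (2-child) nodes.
C_21 = 24466267020

These full binary trees are counted by the Catalan number C_n = (1/(n + 1)) · C(2n, n). For n = 21: C_21 = (1/22) · C(42, 21) = 538257874440/22 = 24466267020.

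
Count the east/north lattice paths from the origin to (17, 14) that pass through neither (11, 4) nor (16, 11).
Number of paths = 206424345

Inclusion–exclusion. Total paths: C(31, 17) = 265182525. Through P₁: C(15, 11)·C(16, 6) = 10930920. Through P₂: C(27, 16)·C(4, 1) = 52151580. Since P₁ is strictly southwest of P₂, a monotone path through both must visit P₁ then P₂; paths through both = C(15, 11)·C(12, 5)·C(4, 1) = 4324320. Avoid both = 265182525 − 10930920 − 52151580 + 4324320 = 206424345.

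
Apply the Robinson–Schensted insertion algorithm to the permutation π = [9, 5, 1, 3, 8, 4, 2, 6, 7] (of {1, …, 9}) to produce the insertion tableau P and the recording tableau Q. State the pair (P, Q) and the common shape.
P = [1, 2, 4, 6, 7] / [3, 8] / [5] / [9];  Q = [1, 4, 5, 8, 9] / [2, 6] / [3] / [7];  common shape = (5, 2, 1, 1)

Row-insert the values π_1, π_2, … into P one at a time, bumping the leftmost entry strictly greater than the inserted value down to the next row. The recording tableau Q records, in position (i, j), the step at which that cell was added to P.
  Insert 9 (step 1): P = [9];  Q = [1]
  Insert 5 (step 2): P = [5] / [9];  Q = [1] / [2]
  Insert 1 (step 3): P = [1] / [5] / [9];  Q = [1] / [2] / [3]
  Insert 3 (step 4): P = [1, 3] / [5] / [9];  Q = [1, 4] / [2] / [3]
  Insert 8 (step 5): P = [1, 3, 8] / [5] / [9];  Q = [1, 4, 5] / [2] / [3]
  Insert 4 (step 6): P = [1, 3, 4] / [5, 8] / [9];  Q = [1, 4, 5] / [2, 6] / [3]
  Insert 2 (step 7): P = [1, 2, 4] / [3, 8] / [5] / [9];  Q = [1, 4, 5] / [2, 6] / [3] / [7]
  Insert 6 (step 8): P = [1, 2, 4, 6] / [3, 8] / [5] / [9];  Q = [1, 4, 5, 8] / [2, 6] / [3] / [7]
  Insert 7 (step 9): P = [1, 2, 4, 6, 7] / [3, 8] / [5] / [9];  Q = [1, 4, 5, 8, 9] / [2, 6] / [3] / [7]
Final shape: (5, 2, 1, 1).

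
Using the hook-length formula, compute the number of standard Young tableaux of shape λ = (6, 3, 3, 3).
# SYT of shape (6, 3, 3, 3) = 50050

Hook-length formula: f^λ = n! / Π hook(c), product over all cells c of the Young diagram. For λ = (6, 3, 3, 3), n = 15 boxes. Hook lengths by row (left-to-right, top-to-bottom): [9, 8, 7, 3, 2, 1]; [5, 4, 3]; [4, 3, 2]; [3, 2, 1]. Product of hooks = 26127360. So f^λ = 15! / 26127360 = 1307674368000 / 26127360 = 50050.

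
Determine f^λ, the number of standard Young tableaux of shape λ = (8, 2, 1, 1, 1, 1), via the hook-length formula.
# SYT of shape (8, 2, 1, 1, 1, 1) = 8085

Hook-length formula: f^λ = n! / Π hook(c), product over all cells c of the Young diagram. For λ = (8, 2, 1, 1, 1, 1), n = 14 boxes. Hook lengths by row (left-to-right, top-to-bottom): [13, 8, 6, 5, 4, 3, 2, 1]; [6, 1]; [4]; [3]; [2]; [1]. Product of hooks = 10782720. So f^λ = 14! / 10782720 = 87178291200 / 10782720 = 8085.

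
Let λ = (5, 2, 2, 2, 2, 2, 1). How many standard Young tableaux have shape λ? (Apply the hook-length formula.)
# SYT of shape (5, 2, 2, 2, 2, 2, 1) = 116480

Hook-length formula: f^λ = n! / Π hook(c), product over all cells c of the Young diagram. For λ = (5, 2, 2, 2, 2, 2, 1), n = 16 boxes. Hook lengths by row (left-to-right, top-to-bottom): [11, 9, 3, 2, 1]; [7, 5]; [6, 4]; [5, 3]; [4, 2]; [3, 1]; [1]. Product of hooks = 179625600. So f^λ = 16! / 179625600 = 20922789888000 / 179625600 = 116480.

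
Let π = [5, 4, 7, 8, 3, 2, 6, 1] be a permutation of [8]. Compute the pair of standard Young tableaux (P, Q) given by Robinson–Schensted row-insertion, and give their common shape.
P = [1, 6, 8] / [2, 7] / [3] / [4] / [5];  Q = [1, 3, 4] / [2, 7] / [5] / [6] / [8];  common shape = (3, 2, 1, 1, 1)

Row-insert the values π_1, π_2, … into P one at a time, bumping the leftmost entry strictly greater than the inserted value down to the next row. The recording tableau Q records, in position (i, j), the step at which that cell was added to P.
  Insert 5 (step 1): P = [5];  Q = [1]
  Insert 4 (step 2): P = [4] / [5];  Q = [1] / [2]
  Insert 7 (step 3): P = [4, 7] / [5];  Q = [1, 3] / [2]
  Insert 8 (step 4): P = [4, 7, 8] / [5];  Q = [1, 3, 4] / [2]
  Insert 3 (step 5): P = [3, 7, 8] / [4] / [5];  Q = [1, 3, 4] / [2] / [5]
  Insert 2 (step 6): P = [2, 7, 8] / [3] / [4] / [5];  Q = [1, 3, 4] / [2] / [5] / [6]
  Insert 6 (step 7): P = [2, 6, 8] / [3, 7] / [4] / [5];  Q = [1, 3, 4] / [2, 7] / [5] / [6]
  Insert 1 (step 8): P = [1, 6, 8] / [2, 7] / [3] / [4] / [5];  Q = [1, 3, 4] / [2, 7] / [5] / [6] / [8]
Final shape: (3, 2, 1, 1, 1).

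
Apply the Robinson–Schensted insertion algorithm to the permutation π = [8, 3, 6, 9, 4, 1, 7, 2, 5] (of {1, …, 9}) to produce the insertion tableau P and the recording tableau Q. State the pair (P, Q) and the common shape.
P = [1, 2, 5] / [3, 4, 7] / [6, 9] / [8];  Q = [1, 3, 4] / [2, 7, 9] / [5, 8] / [6];  common shape = (3, 3, 2, 1)

Row-insert the values π_1, π_2, … into P one at a time, bumping the leftmost entry strictly greater than the inserted value down to the next row. The recording tableau Q records, in position (i, j), the step at which that cell was added to P.
  Insert 8 (step 1): P = [8];  Q = [1]
  Insert 3 (step 2): P = [3] / [8];  Q = [1] / [2]
  Insert 6 (step 3): P = [3, 6] / [8];  Q = [1, 3] / [2]
  Insert 9 (step 4): P = [3, 6, 9] / [8];  Q = [1, 3, 4] / [2]
  Insert 4 (step 5): P = [3, 4, 9] / [6] / [8];  Q = [1, 3, 4] / [2] / [5]
  Insert 1 (step 6): P = [1, 4, 9] / [3] / [6] / [8];  Q = [1, 3, 4] / [2] / [5] / [6]
  Insert 7 (step 7): P = [1, 4, 7] / [3, 9] / [6] / [8];  Q = [1, 3, 4] / [2, 7] / [5] / [6]
  Insert 2 (step 8): P = [1, 2, 7] / [3, 4] / [6, 9] / [8];  Q = [1, 3, 4] / [2, 7] / [5, 8] / [6]
  Insert 5 (step 9): P = [1, 2, 5] / [3, 4, 7] / [6, 9] / [8];  Q = [1, 3, 4] / [2, 7, 9] / [5, 8] / [6]
Final shape: (3, 3, 2, 1).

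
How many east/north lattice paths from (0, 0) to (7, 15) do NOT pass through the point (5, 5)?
Number of paths = 153912

Total paths from (0, 0) to (7, 15): C(22, 7) = 170544. Paths through (5, 5): (paths (0, 0) → (5, 5)) × (paths (5, 5) → (7, 15)) = C(10, 5) · C(12, 2) = 252 · 66 = 16632. Avoidance count = 170544 − 16632 = 153912.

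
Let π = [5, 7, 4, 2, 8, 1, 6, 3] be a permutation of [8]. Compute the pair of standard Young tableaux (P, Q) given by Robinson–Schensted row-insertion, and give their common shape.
P = [1, 3, 8] / [2, 6] / [4, 7] / [5];  Q = [1, 2, 5] / [3, 7] / [4, 8] / [6];  common shape = (3, 2, 2, 1)

Row-insert the values π_1, π_2, … into P one at a time, bumping the leftmost entry strictly greater than the inserted value down to the next row. The recording tableau Q records, in position (i, j), the step at which that cell was added to P.
  Insert 5 (step 1): P = [5];  Q = [1]
  Insert 7 (step 2): P = [5, 7];  Q = [1, 2]
  Insert 4 (step 3): P = [4, 7] / [5];  Q = [1, 2] / [3]
  Insert 2 (step 4): P = [2, 7] / [4] / [5];  Q = [1, 2] / [3] / [4]
  Insert 8 (step 5): P = [2, 7, 8] / [4] / [5];  Q = [1, 2, 5] / [3] / [4]
  Insert 1 (step 6): P = [1, 7, 8] / [2] / [4] / [5];  Q = [1, 2, 5] / [3] / [4] / [6]
  Insert 6 (step 7): P = [1, 6, 8] / [2, 7] / [4] / [5];  Q = [1, 2, 5] / [3, 7] / [4] / [6]
  Insert 3 (step 8): P = [1, 3, 8] / [2, 6] / [4, 7] / [5];  Q = [1, 2, 5] / [3, 7] / [4, 8] / [6]
Final shape: (3, 2, 2, 1).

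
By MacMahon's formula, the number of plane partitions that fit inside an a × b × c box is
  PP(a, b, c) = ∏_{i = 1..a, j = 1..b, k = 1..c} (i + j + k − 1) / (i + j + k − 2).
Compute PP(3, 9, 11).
PP(3, 9, 11) = 44648855844320

Evaluate the triple product over i = 1..3, j = 1..9, k = 1..11. The factors are (2/1) · (3/2) · (4/3) · (5/4) · (6/5) · (7/6) · (8/7) · (9/8) · … (297 factors total). The numerators and denominators telescope so the product is an integer; carrying out the multiplication exactly gives PP(3, 9, 11) = 44648855844320.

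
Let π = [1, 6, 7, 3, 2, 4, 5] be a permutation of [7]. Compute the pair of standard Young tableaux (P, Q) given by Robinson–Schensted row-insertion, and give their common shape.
P = [1, 2, 4, 5] / [3, 7] / [6];  Q = [1, 2, 3, 7] / [4, 6] / [5];  common shape = (4, 2, 1)

Row-insert the values π_1, π_2, … into P one at a time, bumping the leftmost entry strictly greater than the inserted value down to the next row. The recording tableau Q records, in position (i, j), the step at which that cell was added to P.
  Insert 1 (step 1): P = [1];  Q = [1]
  Insert 6 (step 2): P = [1, 6];  Q = [1, 2]
  Insert 7 (step 3): P = [1, 6, 7];  Q = [1, 2, 3]
  Insert 3 (step 4): P = [1, 3, 7] / [6];  Q = [1, 2, 3] / [4]
  Insert 2 (step 5): P = [1, 2, 7] / [3] / [6];  Q = [1, 2, 3] / [4] / [5]
  Insert 4 (step 6): P = [1, 2, 4] / [3, 7] / [6];  Q = [1, 2, 3] / [4, 6] / [5]
  Insert 5 (step 7): P = [1, 2, 4, 5] / [3, 7] / [6];  Q = [1, 2, 3, 7] / [4, 6] / [5]
Final shape: (4, 2, 1).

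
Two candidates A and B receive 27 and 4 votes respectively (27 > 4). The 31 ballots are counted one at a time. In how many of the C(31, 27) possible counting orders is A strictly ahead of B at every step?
Strict-lead orderings = 23345

Total orderings of the 31 votes with 27 for A: C(31, 27) = 31465. By the Bertrand ballot formula (Cycle Lemma / reflection principle), the number of orderings in which A is strictly ahead of B throughout is (p − q)/(p + q) · C(p + q, p) = (27 − 4)/(27 + 4) · 31465 = 23345.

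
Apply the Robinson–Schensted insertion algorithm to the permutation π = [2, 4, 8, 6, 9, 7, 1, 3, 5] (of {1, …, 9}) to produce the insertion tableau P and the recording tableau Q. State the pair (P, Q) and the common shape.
P = [1, 3, 5, 7] / [2, 4, 6] / [8, 9];  Q = [1, 2, 3, 5] / [4, 6, 9] / [7, 8];  common shape = (4, 3, 2)

Row-insert the values π_1, π_2, … into P one at a time, bumping the leftmost entry strictly greater than the inserted value down to the next row. The recording tableau Q records, in position (i, j), the step at which that cell was added to P.
  Insert 2 (step 1): P = [2];  Q = [1]
  Insert 4 (step 2): P = [2, 4];  Q = [1, 2]
  Insert 8 (step 3): P = [2, 4, 8];  Q = [1, 2, 3]
  Insert 6 (step 4): P = [2, 4, 6] / [8];  Q = [1, 2, 3] / [4]
  Insert 9 (step 5): P = [2, 4, 6, 9] / [8];  Q = [1, 2, 3, 5] / [4]
  Insert 7 (step 6): P = [2, 4, 6, 7] / [8, 9];  Q = [1, 2, 3, 5] / [4, 6]
  Insert 1 (step 7): P = [1, 4, 6, 7] / [2, 9] / [8];  Q = [1, 2, 3, 5] / [4, 6] / [7]
  Insert 3 (step 8): P = [1, 3, 6, 7] / [2, 4] / [8, 9];  Q = [1, 2, 3, 5] / [4, 6] / [7, 8]
  Insert 5 (step 9): P = [1, 3, 5, 7] / [2, 4, 6] / [8, 9];  Q = [1, 2, 3, 5] / [4, 6, 9] / [7, 8]
Final shape: (4, 3, 2).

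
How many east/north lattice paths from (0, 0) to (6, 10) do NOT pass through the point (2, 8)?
Number of paths = 7333

Total paths from (0, 0) to (6, 10): C(16, 6) = 8008. Paths through (2, 8): (paths (0, 0) → (2, 8)) × (paths (2, 8) → (6, 10)) = C(10, 2) · C(6, 4) = 45 · 15 = 675. Avoidance count = 8008 − 675 = 7333.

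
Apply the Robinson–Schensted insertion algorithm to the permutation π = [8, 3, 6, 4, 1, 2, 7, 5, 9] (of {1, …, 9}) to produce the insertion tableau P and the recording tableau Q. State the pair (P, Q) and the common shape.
P = [1, 2, 5, 9] / [3, 4, 7] / [6] / [8];  Q = [1, 3, 7, 9] / [2, 6, 8] / [4] / [5];  common shape = (4, 3, 1, 1)

Row-insert the values π_1, π_2, … into P one at a time, bumping the leftmost entry strictly greater than the inserted value down to the next row. The recording tableau Q records, in position (i, j), the step at which that cell was added to P.
  Insert 8 (step 1): P = [8];  Q = [1]
  Insert 3 (step 2): P = [3] / [8];  Q = [1] / [2]
  Insert 6 (step 3): P = [3, 6] / [8];  Q = [1, 3] / [2]
  Insert 4 (step 4): P = [3, 4] / [6] / [8];  Q = [1, 3] / [2] / [4]
  Insert 1 (step 5): P = [1, 4] / [3] / [6] / [8];  Q = [1, 3] / [2] / [4] / [5]
  Insert 2 (step 6): P = [1, 2] / [3, 4] / [6] / [8];  Q = [1, 3] / [2, 6] / [4] / [5]
  Insert 7 (step 7): P = [1, 2, 7] / [3, 4] / [6] / [8];  Q = [1, 3, 7] / [2, 6] / [4] / [5]
  Insert 5 (step 8): P = [1, 2, 5] / [3, 4, 7] / [6] / [8];  Q = [1, 3, 7] / [2, 6, 8] / [4] / [5]
  Insert 9 (step 9): P = [1, 2, 5, 9] / [3, 4, 7] / [6] / [8];  Q = [1, 3, 7, 9] / [2, 6, 8] / [4] / [5]
Final shape: (4, 3, 1, 1).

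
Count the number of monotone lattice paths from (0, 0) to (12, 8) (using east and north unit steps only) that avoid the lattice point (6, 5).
Number of paths = 87162

Total paths from (0, 0) to (12, 8): C(20, 12) = 125970. Paths through (6, 5): (paths (0, 0) → (6, 5)) × (paths (6, 5) → (12, 8)) = C(11, 6) · C(9, 6) = 462 · 84 = 38808. Avoidance count = 125970 − 38808 = 87162.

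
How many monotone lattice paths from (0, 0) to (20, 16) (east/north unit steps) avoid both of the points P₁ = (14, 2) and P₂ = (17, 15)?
Number of paths = 5040598830

Inclusion–exclusion. Total paths: C(36, 20) = 7307872110. Through P₁: C(16, 14)·C(20, 6) = 4651200. Through P₂: C(32, 17)·C(4, 3) = 2262890880. Since P₁ is strictly southwest of P₂, a monotone path through both must visit P₁ then P₂; paths through both = C(16, 14)·C(16, 3)·C(4, 3) = 268800. Avoid both = 7307872110 − 4651200 − 2262890880 + 268800 = 5040598830.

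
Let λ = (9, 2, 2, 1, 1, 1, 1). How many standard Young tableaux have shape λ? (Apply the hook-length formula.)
# SYT of shape (9, 2, 2, 1, 1, 1, 1) = 233376

Hook-length formula: f^λ = n! / Π hook(c), product over all cells c of the Young diagram. For λ = (9, 2, 2, 1, 1, 1, 1), n = 17 boxes. Hook lengths by row (left-to-right, top-to-bottom): [15, 10, 7, 6, 5, 4, 3, 2, 1]; [7, 2]; [6, 1]; [4]; [3]; [2]; [1]. Product of hooks = 1524096000. So f^λ = 17! / 1524096000 = 355687428096000 / 1524096000 = 233376.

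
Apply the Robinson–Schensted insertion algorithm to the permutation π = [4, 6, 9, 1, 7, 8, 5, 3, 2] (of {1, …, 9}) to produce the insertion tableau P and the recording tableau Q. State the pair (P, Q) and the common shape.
P = [1, 2, 7, 8] / [3, 5] / [4] / [6] / [9];  Q = [1, 2, 3, 6] / [4, 5] / [7] / [8] / [9];  common shape = (4, 2, 1, 1, 1)

Row-insert the values π_1, π_2, … into P one at a time, bumping the leftmost entry strictly greater than the inserted value down to the next row. The recording tableau Q records, in position (i, j), the step at which that cell was added to P.
  Insert 4 (step 1): P = [4];  Q = [1]
  Insert 6 (step 2): P = [4, 6];  Q = [1, 2]
  Insert 9 (step 3): P = [4, 6, 9];  Q = [1, 2, 3]
  Insert 1 (step 4): P = [1, 6, 9] / [4];  Q = [1, 2, 3] / [4]
  Insert 7 (step 5): P = [1, 6, 7] / [4, 9];  Q = [1, 2, 3] / [4, 5]
  Insert 8 (step 6): P = [1, 6, 7, 8] / [4, 9];  Q = [1, 2, 3, 6] / [4, 5]
  Insert 5 (step 7): P = [1, 5, 7, 8] / [4, 6] / [9];  Q = [1, 2, 3, 6] / [4, 5] / [7]
  Insert 3 (step 8): P = [1, 3, 7, 8] / [4, 5] / [6] / [9];  Q = [1, 2, 3, 6] / [4, 5] / [7] / [8]
  Insert 2 (step 9): P = [1, 2, 7, 8] / [3, 5] / [4] / [6] / [9];  Q = [1, 2, 3, 6] / [4, 5] / [7] / [8] / [9]
Final shape: (4, 2, 1, 1, 1).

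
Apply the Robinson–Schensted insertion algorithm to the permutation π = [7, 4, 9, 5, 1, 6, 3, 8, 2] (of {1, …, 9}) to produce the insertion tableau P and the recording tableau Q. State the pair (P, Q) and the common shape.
P = [1, 2, 6, 8] / [3, 5] / [4, 9] / [7];  Q = [1, 3, 6, 8] / [2, 4] / [5, 7] / [9];  common shape = (4, 2, 2, 1)

Row-insert the values π_1, π_2, … into P one at a time, bumping the leftmost entry strictly greater than the inserted value down to the next row. The recording tableau Q records, in position (i, j), the step at which that cell was added to P.
  Insert 7 (step 1): P = [7];  Q = [1]
  Insert 4 (step 2): P = [4] / [7];  Q = [1] / [2]
  Insert 9 (step 3): P = [4, 9] / [7];  Q = [1, 3] / [2]
  Insert 5 (step 4): P = [4, 5] / [7, 9];  Q = [1, 3] / [2, 4]
  Insert 1 (step 5): P = [1, 5] / [4, 9] / [7];  Q = [1, 3] / [2, 4] / [5]
  Insert 6 (step 6): P = [1, 5, 6] / [4, 9] / [7];  Q = [1, 3, 6] / [2, 4] / [5]
  Insert 3 (step 7): P = [1, 3, 6] / [4, 5] / [7, 9];  Q = [1, 3, 6] / [2, 4] / [5, 7]
  Insert 8 (step 8): P = [1, 3, 6, 8] / [4, 5] / [7, 9];  Q = [1, 3, 6, 8] / [2, 4] / [5, 7]
  Insert 2 (step 9): P = [1, 2, 6, 8] / [3, 5] / [4, 9] / [7];  Q = [1, 3, 6, 8] / [2, 4] / [5, 7] / [9]
Final shape: (4, 2, 2, 1).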